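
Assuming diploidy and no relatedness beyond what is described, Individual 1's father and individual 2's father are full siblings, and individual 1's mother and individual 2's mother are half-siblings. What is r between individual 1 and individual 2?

Relatedness sums over independent paths through distinct common ancestors.
Individual 1 and individual 2 are related in two ways: first cousins through their fathers (r = 1/8) and half first cousins through their mothers (r = 1/16).
r = 1/8 + 1/16 = 3/16 = 0.1875.

0.1875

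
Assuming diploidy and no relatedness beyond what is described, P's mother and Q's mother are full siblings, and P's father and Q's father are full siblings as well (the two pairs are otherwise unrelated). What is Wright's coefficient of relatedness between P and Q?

0.25

Independent pedigree routes through distinct common ancestors add.
P and Q are related in two ways: first cousins through their mothers (r = 1/8) and first cousins through their fathers (r = 1/8) — i.e. double first cousins.
r = 1/8 + 1/8 = 0.25.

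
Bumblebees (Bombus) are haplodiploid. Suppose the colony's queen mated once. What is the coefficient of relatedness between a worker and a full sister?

Haplodiploid full sisters inherit their father's entire haploid genome identically (contributing 1/2) and on average half of their mother's contribution (1/2 · 1/2 = 1/4); r = 1/2 + 1/4 = 3/4.

0.75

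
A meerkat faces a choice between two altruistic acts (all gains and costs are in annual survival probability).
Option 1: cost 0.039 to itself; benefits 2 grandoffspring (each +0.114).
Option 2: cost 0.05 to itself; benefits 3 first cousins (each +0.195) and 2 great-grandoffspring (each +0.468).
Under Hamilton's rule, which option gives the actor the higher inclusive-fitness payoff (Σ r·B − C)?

Option 2

Option 1: r to a grandoffspring = 0.25.
Option 1: Σ r·B − C = (2·0.25·0.114) − 0.039 = 0.018.
Option 2: r to a first cousin = 0.125.
Option 2: r to a great-grandoffspring = 0.125.
Option 2: Σ r·B − C = (3·0.125·0.195 + 2·0.125·0.468) − 0.05 = 0.140125.
Option 2 has the higher net inclusive-fitness payoff.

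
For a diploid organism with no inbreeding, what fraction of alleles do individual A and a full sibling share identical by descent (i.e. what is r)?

0.5

Each parent–offspring link contributes a factor of 1/2, and independent paths through distinct common ancestors add.
Full sibs share both parents — two paths of length 2: r = 2·(1/2)^2 = 1/2.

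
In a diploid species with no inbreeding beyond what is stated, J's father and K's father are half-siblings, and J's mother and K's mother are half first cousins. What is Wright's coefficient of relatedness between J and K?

With two independent routes of shared ancestry, r is the sum of the two contributions.
J and K are related in two ways: half first cousins through their fathers (r = 1/16) and half second cousins through their mothers (r = 1/64).
r = 1/16 + 1/64 = 5/64 = 0.078125.

0.078125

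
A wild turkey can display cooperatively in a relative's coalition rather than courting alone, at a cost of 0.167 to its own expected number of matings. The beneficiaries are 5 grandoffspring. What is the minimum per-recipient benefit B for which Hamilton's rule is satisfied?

0.1336

r to a grandoffspring = 1/4 (two parent–offspring links: r = (1/2)^2 = 1/4).
Hamilton's rule with n recipients of equal r: n·r·B > C, so B > C/(n·r) = 0.167/(5·0.25) = 0.1336.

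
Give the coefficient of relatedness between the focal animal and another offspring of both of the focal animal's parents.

0.5

Each parent–offspring link contributes a factor of 1/2, and independent paths through distinct common ancestors add.
Full sibs share both parents — two paths of length 2: r = 2·(1/2)^2 = 1/2.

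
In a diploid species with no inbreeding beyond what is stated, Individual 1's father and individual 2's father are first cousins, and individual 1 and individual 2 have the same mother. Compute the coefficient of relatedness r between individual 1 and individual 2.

Relatedness sums over independent paths through distinct common ancestors.
Individual 1 and individual 2 are related in two ways: second cousins through their fathers (r = 1/32) and half-sibs through their shared mother (r = 1/4).
r = 1/32 + 1/4 = 0.28125.

0.28125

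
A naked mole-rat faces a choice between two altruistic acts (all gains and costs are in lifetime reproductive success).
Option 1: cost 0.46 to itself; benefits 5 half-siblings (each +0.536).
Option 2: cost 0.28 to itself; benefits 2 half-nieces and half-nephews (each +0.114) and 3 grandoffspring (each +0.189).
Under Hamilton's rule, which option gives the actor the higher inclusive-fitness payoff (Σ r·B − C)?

Option 1

Option 1: r to a half-sibling = 0.25.
Option 1: Σ r·B − C = (5·0.25·0.536) − 0.46 = 0.21.
Option 2: r to a half-niece or half-nephew = 0.125.
Option 2: r to a grandoffspring = 0.25.
Option 2: Σ r·B − C = (2·0.125·0.114 + 3·0.25·0.189) − 0.28 = -0.10975.
Option 1 has the higher net inclusive-fitness payoff.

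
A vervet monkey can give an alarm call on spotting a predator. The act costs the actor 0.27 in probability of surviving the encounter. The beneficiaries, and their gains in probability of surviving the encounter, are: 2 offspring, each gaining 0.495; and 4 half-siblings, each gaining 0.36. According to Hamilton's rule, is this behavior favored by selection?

Hamilton's rule: the trait is favored when the sum of r·B over every recipient exceeds the actor's cost C.
r to an offspring = 1/2 (one parent–offspring link: r = (1/2)^1 = 1/2).
r to a half-sibling = 1/4 (half-sibs share one parent — one path of length 2: r = (1/2)^2 = 1/4).
Summing one r·B term per recipient: 2·0.5·0.495 + 4·0.25·0.36 = 0.855.
0.855 > 0.27: the indirect benefit exceeds the cost.

Yes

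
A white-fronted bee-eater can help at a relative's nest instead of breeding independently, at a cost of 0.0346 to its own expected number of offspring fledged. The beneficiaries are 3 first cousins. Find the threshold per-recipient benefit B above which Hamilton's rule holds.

0.0923

r to a first cousin = 1/8 (first cousins share one grandparent pair — two paths of length 4: r = 2·(1/2)^4 = 1/8).
Hamilton's rule with n recipients of equal r: n·r·B > C, so B > C/(n·r) = 0.0346/(3·0.125) = 0.0923.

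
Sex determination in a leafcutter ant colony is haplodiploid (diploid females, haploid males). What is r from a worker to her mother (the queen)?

0.5

One meiotic link between diploid queen and diploid daughter: r = 1/2.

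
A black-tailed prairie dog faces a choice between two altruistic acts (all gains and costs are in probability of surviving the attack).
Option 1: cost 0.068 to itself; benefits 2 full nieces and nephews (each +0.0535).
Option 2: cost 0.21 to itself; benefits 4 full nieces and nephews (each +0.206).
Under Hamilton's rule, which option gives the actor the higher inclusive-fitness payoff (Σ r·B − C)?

Option 1: r to a full niece or nephew = 0.25.
Option 1: Σ r·B − C = (2·0.25·0.0535) − 0.068 = -0.04125.
Option 2: r to a full niece or nephew = 0.25.
Option 2: Σ r·B − C = (4·0.25·0.206) − 0.21 = -0.004.
Option 2 has the higher net inclusive-fitness payoff.

Option 2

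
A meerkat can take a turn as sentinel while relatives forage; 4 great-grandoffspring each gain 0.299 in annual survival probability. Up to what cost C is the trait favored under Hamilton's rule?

0.1495

r to a great-grandoffspring = 0.125 (three parent–offspring links: r = (1/2)^3 = 1/8).
Hamilton's rule: n·r·B > C, so the trait is favored while C < n·r·B = 4·0.125·0.299 = 0.1495.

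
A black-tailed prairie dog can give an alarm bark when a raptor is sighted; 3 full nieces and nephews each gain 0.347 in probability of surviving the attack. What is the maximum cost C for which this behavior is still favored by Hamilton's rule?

0.26025

r to a full niece or nephew = 1/4 (full aunt/uncle↔niece/nephew: two paths of length 3 through the shared grandparent pair: r = 2·(1/2)^3 = 1/4).
Hamilton's rule: n·r·B > C, so the trait is favored while C < n·r·B = 3·0.25·0.347 = 0.26025.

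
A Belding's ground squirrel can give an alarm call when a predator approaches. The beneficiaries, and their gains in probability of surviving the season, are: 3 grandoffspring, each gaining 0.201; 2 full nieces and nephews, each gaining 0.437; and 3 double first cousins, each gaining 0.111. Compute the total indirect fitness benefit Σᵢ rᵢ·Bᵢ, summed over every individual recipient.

r to a grandoffspring = 1/4 (two parent–offspring links: r = (1/2)^2 = 1/4).
r to a full niece or nephew = 1/4 (full aunt/uncle↔niece/nephew: two paths of length 3 through the shared grandparent pair: r = 2·(1/2)^3 = 1/4).
r to a double first cousin = 0.25 (double first cousins share both grandparent pairs — four paths of length 4: r = 4·(1/2)^4 = 1/4).
Summing one r·B term per recipient: 3·0.25·0.201 + 2·0.25·0.437 + 3·0.25·0.111 = 0.4525.

0.4525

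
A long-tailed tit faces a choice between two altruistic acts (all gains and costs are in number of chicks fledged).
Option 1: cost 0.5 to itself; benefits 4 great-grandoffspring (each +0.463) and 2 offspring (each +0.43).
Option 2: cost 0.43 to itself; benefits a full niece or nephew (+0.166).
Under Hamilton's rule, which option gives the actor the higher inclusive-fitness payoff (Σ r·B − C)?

Option 1: r to a great-grandoffspring = 0.125.
Option 1: r to an offspring = 0.5.
Option 1: Σ r·B − C = (4·0.125·0.463 + 2·0.5·0.43) − 0.5 = 0.1615.
Option 2: r to a full niece or nephew = 0.25.
Option 2: Σ r·B − C = (1·0.25·0.166) − 0.43 = -0.3885.
Option 1 has the higher net inclusive-fitness payoff.

Option 1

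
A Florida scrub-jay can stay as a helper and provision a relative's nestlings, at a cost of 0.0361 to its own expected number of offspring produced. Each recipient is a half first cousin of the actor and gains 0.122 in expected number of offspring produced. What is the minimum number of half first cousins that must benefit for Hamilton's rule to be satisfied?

5

r to a half first cousin = 1/16 (half first cousins share one grandparent — one path of length 4: r = (1/2)^4 = 1/16).
Hamilton's rule: n·r·B > C  ⇒  n > C/(r·B) = 0.0361/(0.0625·0.122) = 4.734.
The smallest integer exceeding 4.734 is 5.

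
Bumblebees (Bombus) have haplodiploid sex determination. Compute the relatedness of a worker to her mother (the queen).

One meiotic link between diploid queen and diploid daughter: r = 1/2.

0.5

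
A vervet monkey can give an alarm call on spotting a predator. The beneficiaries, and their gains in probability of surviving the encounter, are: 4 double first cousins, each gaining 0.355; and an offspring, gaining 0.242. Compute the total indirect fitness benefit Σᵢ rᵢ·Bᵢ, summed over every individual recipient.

r to a double first cousin = 0.25 (double first cousins share both grandparent pairs — four paths of length 4: r = 4·(1/2)^4 = 1/4).
r to an offspring = 0.5 (one parent–offspring link: r = (1/2)^1 = 1/2).
Summing one r·B term per recipient: 4·0.25·0.355 + 1·0.5·0.242 = 0.476.

0.476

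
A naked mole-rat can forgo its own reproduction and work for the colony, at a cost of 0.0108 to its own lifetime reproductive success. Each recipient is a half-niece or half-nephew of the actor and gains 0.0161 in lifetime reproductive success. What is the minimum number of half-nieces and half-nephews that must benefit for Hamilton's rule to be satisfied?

6

r to a half-niece or half-nephew = 1/8 (half-aunt/uncle↔niece/nephew: one path of length 3: r = (1/2)^3 = 1/8).
Hamilton's rule: n·r·B > C  ⇒  n > C/(r·B) = 0.0108/(0.125·0.0161) = 5.366.
The smallest integer exceeding 5.366 is 6.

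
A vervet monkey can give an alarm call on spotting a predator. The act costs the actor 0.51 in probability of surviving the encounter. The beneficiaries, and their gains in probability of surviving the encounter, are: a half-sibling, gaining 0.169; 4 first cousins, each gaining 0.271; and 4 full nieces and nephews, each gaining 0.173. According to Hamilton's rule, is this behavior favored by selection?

Hamilton's rule: the trait is favored when the sum of r·B over every recipient exceeds the actor's cost C.
r to a half-sibling = 0.25 (half-sibs share one parent — one path of length 2: r = (1/2)^2 = 1/4).
r to a first cousin = 1/8 (first cousins share one grandparent pair — two paths of length 4: r = 2·(1/2)^4 = 1/8).
r to a full niece or nephew = 0.25 (full aunt/uncle↔niece/nephew: two paths of length 3 through the shared grandparent pair: r = 2·(1/2)^3 = 1/4).
Summing one r·B term per recipient: 1·0.25·0.169 + 4·0.125·0.271 + 4·0.25·0.173 = 0.35075.
0.35075 < 0.51: the indirect benefit is less than the cost.

No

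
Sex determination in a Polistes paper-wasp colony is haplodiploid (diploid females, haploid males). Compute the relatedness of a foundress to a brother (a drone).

Her haploid brother carries none of their father's genes and a random half of their mother's genome; that half matches the maternal half of her own genome with probability 1/2: r = 1/2 · 1/2 = 1/4.

0.25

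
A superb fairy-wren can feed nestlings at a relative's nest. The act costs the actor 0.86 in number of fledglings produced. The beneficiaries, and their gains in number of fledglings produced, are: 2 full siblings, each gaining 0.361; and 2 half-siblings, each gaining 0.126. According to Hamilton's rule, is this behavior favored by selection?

No

Hamilton's rule: the trait is favored when the sum of r·B over every recipient exceeds the actor's cost C.
r to a full sibling = 0.5 (full sibs share both parents — two paths of length 2: r = 2·(1/2)^2 = 1/2).
r to a half-sibling = 0.25 (half-sibs share one parent — one path of length 2: r = (1/2)^2 = 1/4).
Summing one r·B term per recipient: 2·0.5·0.361 + 2·0.25·0.126 = 0.424.
0.424 < 0.86: the indirect benefit is less than the cost.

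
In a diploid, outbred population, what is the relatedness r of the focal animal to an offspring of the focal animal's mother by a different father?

0.25

Each parent–offspring link contributes a factor of 1/2, and independent paths through distinct common ancestors add.
Half-sibs share one parent — one path of length 2: r = (1/2)^2 = 1/4.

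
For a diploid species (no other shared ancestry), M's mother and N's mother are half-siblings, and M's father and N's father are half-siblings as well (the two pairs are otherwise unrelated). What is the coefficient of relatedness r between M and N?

0.125

Wright's path rule: contributions from independent ancestry routes add.
M and N are related in two ways: half first cousins through their mothers (r = 1/16) and half first cousins through their fathers (r = 1/16).
r = 1/16 + 1/16 = 0.125.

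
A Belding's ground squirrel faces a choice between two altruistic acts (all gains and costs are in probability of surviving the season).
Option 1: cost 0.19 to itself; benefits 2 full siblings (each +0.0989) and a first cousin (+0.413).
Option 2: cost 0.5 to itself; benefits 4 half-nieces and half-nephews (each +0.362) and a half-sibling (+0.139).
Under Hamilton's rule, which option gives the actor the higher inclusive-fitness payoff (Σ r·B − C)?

Option 1

Option 1: r to a full sibling = 0.5.
Option 1: r to a first cousin = 0.125.
Option 1: Σ r·B − C = (2·0.5·0.0989 + 1·0.125·0.413) − 0.19 = -0.039475.
Option 2: r to a half-niece or half-nephew = 0.125.
Option 2: r to a half-sibling = 0.25.
Option 2: Σ r·B − C = (4·0.125·0.362 + 1·0.25·0.139) − 0.5 = -0.28425.
Option 1 has the higher net inclusive-fitness payoff.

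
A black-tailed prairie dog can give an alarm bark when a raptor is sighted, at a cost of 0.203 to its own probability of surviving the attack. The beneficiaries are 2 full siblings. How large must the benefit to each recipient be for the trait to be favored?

0.203

r to a full sibling = 1/2 (full sibs share both parents — two paths of length 2: r = 2·(1/2)^2 = 1/2).
Hamilton's rule with n recipients of equal r: n·r·B > C, so B > C/(n·r) = 0.203/(2·0.5) = 0.203.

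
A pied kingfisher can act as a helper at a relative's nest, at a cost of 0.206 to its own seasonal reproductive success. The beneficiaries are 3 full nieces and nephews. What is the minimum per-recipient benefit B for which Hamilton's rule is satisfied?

0.2747

r to a full niece or nephew = 0.25 (full aunt/uncle↔niece/nephew: two paths of length 3 through the shared grandparent pair: r = 2·(1/2)^3 = 1/4).
Hamilton's rule with n recipients of equal r: n·r·B > C, so B > C/(n·r) = 0.206/(3·0.25) = 0.2747.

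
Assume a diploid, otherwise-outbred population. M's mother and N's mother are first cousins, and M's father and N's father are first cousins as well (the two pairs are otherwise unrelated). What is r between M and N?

Independent pedigree routes through distinct common ancestors add.
M and N are related in two ways: second cousins through their mothers (r = 1/32) and second cousins through their fathers (r = 1/32).
r = 1/32 + 1/32 = 0.0625.

0.0625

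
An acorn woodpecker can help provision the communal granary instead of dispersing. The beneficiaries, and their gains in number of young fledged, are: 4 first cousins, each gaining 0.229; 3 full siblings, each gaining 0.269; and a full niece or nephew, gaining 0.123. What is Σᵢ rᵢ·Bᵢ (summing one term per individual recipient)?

r to a first cousin = 1/8 (first cousins share one grandparent pair — two paths of length 4: r = 2·(1/2)^4 = 1/8).
r to a full sibling = 0.5 (full sibs share both parents — two paths of length 2: r = 2·(1/2)^2 = 1/2).
r to a full niece or nephew = 0.25 (full aunt/uncle↔niece/nephew: two paths of length 3 through the shared grandparent pair: r = 2·(1/2)^3 = 1/4).
Summing one r·B term per recipient: 4·0.125·0.229 + 3·0.5·0.269 + 1·0.25·0.123 = 0.54875.

0.54875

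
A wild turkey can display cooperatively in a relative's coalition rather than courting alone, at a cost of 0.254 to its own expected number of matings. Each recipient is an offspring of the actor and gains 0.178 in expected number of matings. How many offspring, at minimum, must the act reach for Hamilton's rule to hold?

3

r to an offspring = 1/2 (one parent–offspring link: r = (1/2)^1 = 1/2).
Hamilton's rule: n·r·B > C  ⇒  n > C/(r·B) = 0.254/(0.5·0.178) = 2.854.
The smallest integer exceeding 2.854 is 3.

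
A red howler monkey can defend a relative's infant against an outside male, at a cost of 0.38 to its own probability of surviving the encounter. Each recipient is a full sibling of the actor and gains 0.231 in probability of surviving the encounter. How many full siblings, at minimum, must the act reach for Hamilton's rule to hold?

r to a full sibling = 1/2 (full sibs share both parents — two paths of length 2: r = 2·(1/2)^2 = 1/2).
Hamilton's rule: n·r·B > C  ⇒  n > C/(r·B) = 0.38/(0.5·0.231) = 3.29.
The smallest integer exceeding 3.29 is 4.

4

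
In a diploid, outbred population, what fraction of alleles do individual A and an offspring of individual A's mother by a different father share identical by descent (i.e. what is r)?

Each parent–offspring link contributes a factor of 1/2, and independent paths through distinct common ancestors add.
Half-sibs share one parent — one path of length 2: r = (1/2)^2 = 1/4.

0.25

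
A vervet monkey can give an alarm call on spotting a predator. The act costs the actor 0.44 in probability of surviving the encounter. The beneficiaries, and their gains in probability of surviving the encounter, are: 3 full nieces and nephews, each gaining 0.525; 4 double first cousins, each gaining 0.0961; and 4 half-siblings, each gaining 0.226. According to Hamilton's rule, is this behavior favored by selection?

Yes

Hamilton's rule: the trait is favored when the sum of r·B over every recipient exceeds the actor's cost C.
r to a full niece or nephew = 1/4 (full aunt/uncle↔niece/nephew: two paths of length 3 through the shared grandparent pair: r = 2·(1/2)^3 = 1/4).
r to a double first cousin = 0.25 (double first cousins share both grandparent pairs — four paths of length 4: r = 4·(1/2)^4 = 1/4).
r to a half-sibling = 1/4 (half-sibs share one parent — one path of length 2: r = (1/2)^2 = 1/4).
Summing one r·B term per recipient: 3·0.25·0.525 + 4·0.25·0.0961 + 4·0.25·0.226 = 0.71585.
0.71585 > 0.44: the indirect benefit exceeds the cost.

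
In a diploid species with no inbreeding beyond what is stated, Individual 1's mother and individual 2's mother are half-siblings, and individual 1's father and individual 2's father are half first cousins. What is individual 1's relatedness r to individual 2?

0.078125

Relatedness sums over independent paths through distinct common ancestors.
Individual 1 and individual 2 are related in two ways: half first cousins through their mothers (r = 1/16) and half second cousins through their fathers (r = 1/64).
r = 1/16 + 1/64 = 5/64 = 0.078125.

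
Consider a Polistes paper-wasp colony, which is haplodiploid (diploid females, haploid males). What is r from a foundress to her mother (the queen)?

One meiotic link between diploid queen and diploid daughter: r = 1/2.

0.5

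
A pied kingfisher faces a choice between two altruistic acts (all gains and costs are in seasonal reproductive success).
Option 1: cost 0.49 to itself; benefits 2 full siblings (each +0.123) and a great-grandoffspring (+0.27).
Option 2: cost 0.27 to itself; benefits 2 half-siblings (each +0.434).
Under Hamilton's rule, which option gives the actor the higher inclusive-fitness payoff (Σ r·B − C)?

Option 1: r to a full sibling = 0.5.
Option 1: r to a great-grandoffspring = 0.125.
Option 1: Σ r·B − C = (2·0.5·0.123 + 1·0.125·0.27) − 0.49 = -0.33325.
Option 2: r to a half-sibling = 0.25.
Option 2: Σ r·B − C = (2·0.25·0.434) − 0.27 = -0.053.
Option 2 has the higher net inclusive-fitness payoff.

Option 2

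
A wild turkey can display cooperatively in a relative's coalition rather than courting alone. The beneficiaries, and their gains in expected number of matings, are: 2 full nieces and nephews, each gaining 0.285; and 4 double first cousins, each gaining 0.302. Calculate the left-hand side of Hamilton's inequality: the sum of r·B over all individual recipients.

0.4445

r to a full niece or nephew = 1/4 (full aunt/uncle↔niece/nephew: two paths of length 3 through the shared grandparent pair: r = 2·(1/2)^3 = 1/4).
r to a double first cousin = 0.25 (double first cousins share both grandparent pairs — four paths of length 4: r = 4·(1/2)^4 = 1/4).
Summing one r·B term per recipient: 2·0.25·0.285 + 4·0.25·0.302 = 0.4445.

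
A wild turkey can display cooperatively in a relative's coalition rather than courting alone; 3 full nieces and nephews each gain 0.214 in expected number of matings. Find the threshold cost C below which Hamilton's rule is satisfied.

0.1605

r to a full niece or nephew = 0.25 (full aunt/uncle↔niece/nephew: two paths of length 3 through the shared grandparent pair: r = 2·(1/2)^3 = 1/4).
Hamilton's rule: n·r·B > C, so the trait is favored while C < n·r·B = 3·0.25·0.214 = 0.1605.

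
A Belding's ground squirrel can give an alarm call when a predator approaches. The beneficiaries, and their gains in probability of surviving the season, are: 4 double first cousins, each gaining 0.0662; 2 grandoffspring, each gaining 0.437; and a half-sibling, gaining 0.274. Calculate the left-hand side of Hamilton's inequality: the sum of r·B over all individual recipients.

r to a double first cousin = 0.25 (double first cousins share both grandparent pairs — four paths of length 4: r = 4·(1/2)^4 = 1/4).
r to a grandoffspring = 1/4 (two parent–offspring links: r = (1/2)^2 = 1/4).
r to a half-sibling = 1/4 (half-sibs share one parent — one path of length 2: r = (1/2)^2 = 1/4).
Summing one r·B term per recipient: 4·0.25·0.0662 + 2·0.25·0.437 + 1·0.25·0.274 = 0.3532.

0.3532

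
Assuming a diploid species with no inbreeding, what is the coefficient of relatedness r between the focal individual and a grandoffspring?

0.25

Each parent–offspring link contributes a factor of 1/2, and independent paths through distinct common ancestors add.
Two parent–offspring links: r = (1/2)^2 = 1/4.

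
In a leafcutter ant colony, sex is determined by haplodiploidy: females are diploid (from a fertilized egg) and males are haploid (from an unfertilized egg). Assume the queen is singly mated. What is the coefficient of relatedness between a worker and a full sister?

Haplodiploid full sisters inherit their father's entire haploid genome identically (contributing 1/2) and on average half of their mother's contribution (1/2 · 1/2 = 1/4); r = 1/2 + 1/4 = 3/4.

0.75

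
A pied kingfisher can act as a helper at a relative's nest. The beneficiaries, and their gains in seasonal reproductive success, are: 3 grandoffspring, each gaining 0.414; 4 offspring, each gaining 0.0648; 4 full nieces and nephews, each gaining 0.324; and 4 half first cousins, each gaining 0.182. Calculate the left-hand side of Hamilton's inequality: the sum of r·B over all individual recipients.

0.8096

r to a grandoffspring = 0.25 (two parent–offspring links: r = (1/2)^2 = 1/4).
r to an offspring = 0.5 (one parent–offspring link: r = (1/2)^1 = 1/2).
r to a full niece or nephew = 0.25 (full aunt/uncle↔niece/nephew: two paths of length 3 through the shared grandparent pair: r = 2·(1/2)^3 = 1/4).
r to a half first cousin = 1/16 (half first cousins share one grandparent — one path of length 4: r = (1/2)^4 = 1/16).
Summing one r·B term per recipient: 3·0.25·0.414 + 4·0.5·0.0648 + 4·0.25·0.324 + 4·0.0625·0.182 = 0.8096.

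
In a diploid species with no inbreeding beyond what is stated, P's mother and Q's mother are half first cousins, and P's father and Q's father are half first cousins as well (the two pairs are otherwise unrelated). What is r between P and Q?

With two independent routes of shared ancestry, r is the sum of the two contributions.
P and Q are related in two ways: half second cousins through their mothers (r = 1/64) and half second cousins through their fathers (r = 1/64).
r = 1/64 + 1/64 = 1/32 = 0.03125.

0.03125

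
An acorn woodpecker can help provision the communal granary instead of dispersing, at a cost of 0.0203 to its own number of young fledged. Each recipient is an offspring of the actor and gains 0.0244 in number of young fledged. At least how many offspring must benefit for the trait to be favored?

2

r to an offspring = 1/2 (one parent–offspring link: r = (1/2)^1 = 1/2).
Hamilton's rule: n·r·B > C  ⇒  n > C/(r·B) = 0.0203/(0.5·0.0244) = 1.664.
The smallest integer exceeding 1.664 is 2.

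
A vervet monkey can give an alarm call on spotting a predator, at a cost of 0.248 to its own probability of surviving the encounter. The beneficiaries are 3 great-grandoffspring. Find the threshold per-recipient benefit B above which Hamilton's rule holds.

r to a great-grandoffspring = 1/8 (three parent–offspring links: r = (1/2)^3 = 1/8).
Hamilton's rule with n recipients of equal r: n·r·B > C, so B > C/(n·r) = 0.248/(3·0.125) = 0.6613.

0.6613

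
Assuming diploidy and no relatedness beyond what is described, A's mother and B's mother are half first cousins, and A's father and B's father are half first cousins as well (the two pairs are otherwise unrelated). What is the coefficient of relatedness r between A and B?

Wright's path rule: contributions from independent ancestry routes add.
A and B are related in two ways: half second cousins through their mothers (r = 1/64) and half second cousins through their fathers (r = 1/64).
r = 1/64 + 1/64 = 0.03125.

0.03125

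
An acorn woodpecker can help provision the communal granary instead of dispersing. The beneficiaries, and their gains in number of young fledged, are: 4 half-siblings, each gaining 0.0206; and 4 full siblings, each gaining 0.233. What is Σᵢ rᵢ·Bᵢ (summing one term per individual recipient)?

r to a half-sibling = 1/4 (half-sibs share one parent — one path of length 2: r = (1/2)^2 = 1/4).
r to a full sibling = 0.5 (full sibs share both parents — two paths of length 2: r = 2·(1/2)^2 = 1/2).
Summing one r·B term per recipient: 4·0.25·0.0206 + 4·0.5·0.233 = 0.4866.

0.4866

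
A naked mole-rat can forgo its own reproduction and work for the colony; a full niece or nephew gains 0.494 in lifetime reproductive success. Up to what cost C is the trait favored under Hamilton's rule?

0.1235

r to a full niece or nephew = 1/4 (full aunt/uncle↔niece/nephew: two paths of length 3 through the shared grandparent pair: r = 2·(1/2)^3 = 1/4).
Hamilton's rule: n·r·B > C, so the trait is favored while C < n·r·B = 1·0.25·0.494 = 0.1235.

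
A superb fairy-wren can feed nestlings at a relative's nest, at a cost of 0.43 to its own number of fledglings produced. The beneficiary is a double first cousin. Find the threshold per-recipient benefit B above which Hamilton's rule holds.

r to a double first cousin = 0.25 (double first cousins share both grandparent pairs — four paths of length 4: r = 4·(1/2)^4 = 1/4).
Hamilton's rule with n recipients of equal r: n·r·B > C, so B > C/(n·r) = 0.43/(1·0.25) = 1.72.

1.72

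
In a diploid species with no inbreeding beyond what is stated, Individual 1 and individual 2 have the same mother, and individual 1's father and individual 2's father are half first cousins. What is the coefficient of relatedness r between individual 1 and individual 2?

0.265625

Wright's path rule: contributions from independent ancestry routes add.
Individual 1 and individual 2 are related in two ways: half-sibs through their shared mother (r = 1/4) and half second cousins through their fathers (r = 1/64).
r = 1/4 + 1/64 = 0.265625.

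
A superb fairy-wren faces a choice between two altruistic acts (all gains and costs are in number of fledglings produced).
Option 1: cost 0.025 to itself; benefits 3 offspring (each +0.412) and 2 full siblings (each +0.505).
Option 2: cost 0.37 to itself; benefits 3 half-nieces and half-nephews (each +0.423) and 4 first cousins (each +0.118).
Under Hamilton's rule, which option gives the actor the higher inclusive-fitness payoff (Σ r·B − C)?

Option 1

Option 1: r to an offspring = 0.5.
Option 1: r to a full sibling = 0.5.
Option 1: Σ r·B − C = (3·0.5·0.412 + 2·0.5·0.505) − 0.025 = 1.098.
Option 2: r to a half-niece or half-nephew = 0.125.
Option 2: r to a first cousin = 0.125.
Option 2: Σ r·B − C = (3·0.125·0.423 + 4·0.125·0.118) − 0.37 = -0.152375.
Option 1 has the higher net inclusive-fitness payoff.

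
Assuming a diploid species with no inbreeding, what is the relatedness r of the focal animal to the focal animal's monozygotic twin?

1

Each parent–offspring link contributes a factor of 1/2, and independent paths through distinct common ancestors add.
Monozygotic twins share every allele identical by descent: r = 1.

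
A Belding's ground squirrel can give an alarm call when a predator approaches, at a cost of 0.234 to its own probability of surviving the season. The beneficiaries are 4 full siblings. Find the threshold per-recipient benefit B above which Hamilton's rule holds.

r to a full sibling = 1/2 (full sibs share both parents — two paths of length 2: r = 2·(1/2)^2 = 1/2).
Hamilton's rule with n recipients of equal r: n·r·B > C, so B > C/(n·r) = 0.234/(4·0.5) = 0.117.

0.117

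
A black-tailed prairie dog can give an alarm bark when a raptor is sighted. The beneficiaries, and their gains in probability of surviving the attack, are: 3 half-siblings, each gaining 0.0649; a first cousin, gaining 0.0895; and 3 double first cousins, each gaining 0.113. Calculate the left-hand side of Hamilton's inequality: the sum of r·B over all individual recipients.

r to a half-sibling = 0.25 (half-sibs share one parent — one path of length 2: r = (1/2)^2 = 1/4).
r to a first cousin = 0.125 (first cousins share one grandparent pair — two paths of length 4: r = 2·(1/2)^4 = 1/8).
r to a double first cousin = 0.25 (double first cousins share both grandparent pairs — four paths of length 4: r = 4·(1/2)^4 = 1/4).
Summing one r·B term per recipient: 3·0.25·0.0649 + 1·0.125·0.0895 + 3·0.25·0.113 = 0.1446125.

0.1446125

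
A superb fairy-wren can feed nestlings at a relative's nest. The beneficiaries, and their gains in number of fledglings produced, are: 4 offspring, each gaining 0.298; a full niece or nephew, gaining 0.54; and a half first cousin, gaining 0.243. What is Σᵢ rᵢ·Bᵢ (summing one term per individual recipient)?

r to an offspring = 0.5 (one parent–offspring link: r = (1/2)^1 = 1/2).
r to a full niece or nephew = 1/4 (full aunt/uncle↔niece/nephew: two paths of length 3 through the shared grandparent pair: r = 2·(1/2)^3 = 1/4).
r to a half first cousin = 0.0625 (half first cousins share one grandparent — one path of length 4: r = (1/2)^4 = 1/16).
Summing one r·B term per recipient: 4·0.5·0.298 + 1·0.25·0.54 + 1·0.0625·0.243 = 0.7461875.

0.7461875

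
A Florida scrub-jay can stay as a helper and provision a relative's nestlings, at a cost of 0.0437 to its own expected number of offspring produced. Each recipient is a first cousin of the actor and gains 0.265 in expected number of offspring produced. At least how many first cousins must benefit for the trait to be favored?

r to a first cousin = 1/8 (first cousins share one grandparent pair — two paths of length 4: r = 2·(1/2)^4 = 1/8).
Hamilton's rule: n·r·B > C  ⇒  n > C/(r·B) = 0.0437/(0.125·0.265) = 1.319.
The smallest integer exceeding 1.319 is 2.

2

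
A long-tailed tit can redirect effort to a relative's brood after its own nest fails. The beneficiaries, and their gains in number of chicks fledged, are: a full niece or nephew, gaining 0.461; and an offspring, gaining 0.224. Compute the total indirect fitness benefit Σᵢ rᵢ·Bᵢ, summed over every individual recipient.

0.22725

r to a full niece or nephew = 1/4 (full aunt/uncle↔niece/nephew: two paths of length 3 through the shared grandparent pair: r = 2·(1/2)^3 = 1/4).
r to an offspring = 1/2 (one parent–offspring link: r = (1/2)^1 = 1/2).
Summing one r·B term per recipient: 1·0.25·0.461 + 1·0.5·0.224 = 0.22725.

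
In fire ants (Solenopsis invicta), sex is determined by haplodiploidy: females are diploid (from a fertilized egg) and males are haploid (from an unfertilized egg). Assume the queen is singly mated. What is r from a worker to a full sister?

0.75

Haplodiploid full sisters inherit their father's entire haploid genome identically (contributing 1/2) and on average half of their mother's contribution (1/2 · 1/2 = 1/4); r = 1/2 + 1/4 = 3/4.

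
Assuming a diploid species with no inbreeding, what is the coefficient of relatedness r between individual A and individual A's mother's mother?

0.25

Each parent–offspring link contributes a factor of 1/2, and independent paths through distinct common ancestors add.
Two parent–offspring links: r = (1/2)^2 = 1/4.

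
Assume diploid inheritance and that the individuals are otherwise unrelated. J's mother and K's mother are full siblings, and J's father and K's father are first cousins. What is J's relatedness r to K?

Independent pedigree routes through distinct common ancestors add.
J and K are related in two ways: first cousins through their mothers (r = 1/8) and second cousins through their fathers (r = 1/32).
r = 1/8 + 1/32 = 0.15625.

0.15625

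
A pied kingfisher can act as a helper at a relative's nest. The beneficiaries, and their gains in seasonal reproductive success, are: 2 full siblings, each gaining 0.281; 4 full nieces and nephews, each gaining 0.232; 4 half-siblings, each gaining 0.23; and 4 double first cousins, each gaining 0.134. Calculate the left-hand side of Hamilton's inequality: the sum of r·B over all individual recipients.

0.877

r to a full sibling = 1/2 (full sibs share both parents — two paths of length 2: r = 2·(1/2)^2 = 1/2).
r to a full niece or nephew = 0.25 (full aunt/uncle↔niece/nephew: two paths of length 3 through the shared grandparent pair: r = 2·(1/2)^3 = 1/4).
r to a half-sibling = 1/4 (half-sibs share one parent — one path of length 2: r = (1/2)^2 = 1/4).
r to a double first cousin = 0.25 (double first cousins share both grandparent pairs — four paths of length 4: r = 4·(1/2)^4 = 1/4).
Summing one r·B term per recipient: 2·0.5·0.281 + 4·0.25·0.232 + 4·0.25·0.23 + 4·0.25·0.134 = 0.877.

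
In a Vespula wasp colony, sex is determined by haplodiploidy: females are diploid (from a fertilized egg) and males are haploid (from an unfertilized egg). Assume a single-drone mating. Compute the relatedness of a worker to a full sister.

0.75

Haplodiploid full sisters inherit their father's entire haploid genome identically (contributing 1/2) and on average half of their mother's contribution (1/2 · 1/2 = 1/4); r = 1/2 + 1/4 = 3/4.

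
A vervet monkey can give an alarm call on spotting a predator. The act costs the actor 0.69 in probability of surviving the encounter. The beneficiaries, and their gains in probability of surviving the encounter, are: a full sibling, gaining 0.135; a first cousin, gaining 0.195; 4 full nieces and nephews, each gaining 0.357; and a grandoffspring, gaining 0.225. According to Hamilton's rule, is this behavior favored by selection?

No

Hamilton's rule: the trait is favored when the sum of r·B over every recipient exceeds the actor's cost C.
r to a full sibling = 1/2 (full sibs share both parents — two paths of length 2: r = 2·(1/2)^2 = 1/2).
r to a first cousin = 0.125 (first cousins share one grandparent pair — two paths of length 4: r = 2·(1/2)^4 = 1/8).
r to a full niece or nephew = 1/4 (full aunt/uncle↔niece/nephew: two paths of length 3 through the shared grandparent pair: r = 2·(1/2)^3 = 1/4).
r to a grandoffspring = 0.25 (two parent–offspring links: r = (1/2)^2 = 1/4).
Summing one r·B term per recipient: 1·0.5·0.135 + 1·0.125·0.195 + 4·0.25·0.357 + 1·0.25·0.225 = 0.505125.
0.505125 < 0.69: the indirect benefit is less than the cost.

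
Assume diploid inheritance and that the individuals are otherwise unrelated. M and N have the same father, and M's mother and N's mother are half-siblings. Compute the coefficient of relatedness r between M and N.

Relatedness sums over independent paths through distinct common ancestors.
M and N are related in two ways: half-sibs through their shared father (r = 1/4) and half first cousins through their mothers (r = 1/16).
r = 1/4 + 1/16 = 5/16 = 0.3125.

0.3125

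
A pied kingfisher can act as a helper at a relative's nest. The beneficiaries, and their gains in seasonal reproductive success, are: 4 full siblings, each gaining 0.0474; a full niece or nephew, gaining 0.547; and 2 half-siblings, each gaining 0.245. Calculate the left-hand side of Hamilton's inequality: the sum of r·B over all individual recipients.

r to a full sibling = 0.5 (full sibs share both parents — two paths of length 2: r = 2·(1/2)^2 = 1/2).
r to a full niece or nephew = 0.25 (full aunt/uncle↔niece/nephew: two paths of length 3 through the shared grandparent pair: r = 2·(1/2)^3 = 1/4).
r to a half-sibling = 0.25 (half-sibs share one parent — one path of length 2: r = (1/2)^2 = 1/4).
Summing one r·B term per recipient: 4·0.5·0.0474 + 1·0.25·0.547 + 2·0.25·0.245 = 0.35405.

0.35405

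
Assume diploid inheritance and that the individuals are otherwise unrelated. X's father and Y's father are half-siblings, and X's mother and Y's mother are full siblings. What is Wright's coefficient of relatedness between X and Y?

0.1875

With two independent routes of shared ancestry, r is the sum of the two contributions.
X and Y are related in two ways: half first cousins through their fathers (r = 1/16) and first cousins through their mothers (r = 1/8).
r = 1/16 + 1/8 = 3/16 = 0.1875.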